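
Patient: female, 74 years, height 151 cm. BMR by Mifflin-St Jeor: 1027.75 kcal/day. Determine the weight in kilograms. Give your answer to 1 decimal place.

1027.75 = 10·W + 6.25(151) − 5(74) − 161
10·W = 1027.75 − 412.75 = 615, so W = 61.5 kg.

61.5 kg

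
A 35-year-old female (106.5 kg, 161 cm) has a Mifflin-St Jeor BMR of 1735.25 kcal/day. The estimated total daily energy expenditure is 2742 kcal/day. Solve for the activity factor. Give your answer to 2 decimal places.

Activity factor = TEE ÷ BMR = 2742 ÷ 1735.25 = 1.58.

1.58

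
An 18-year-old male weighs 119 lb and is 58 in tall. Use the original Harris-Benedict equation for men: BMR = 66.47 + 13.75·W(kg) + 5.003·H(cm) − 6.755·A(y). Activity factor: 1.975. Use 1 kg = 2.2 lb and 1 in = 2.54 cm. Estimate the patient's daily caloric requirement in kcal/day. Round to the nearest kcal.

Convert to metric: weight = 119 ÷ 2.2 = 54.0909 kg; height = 58 × 2.54 = 147.32 cm.
Harris-Benedict: BMR = 66.47 + 13.75(54.0909) + 5.003(147.32) − 6.755(18) = 1425.672 kcal/day.
TEE = BMR × activity factor = 1425.672 × 1.975 = 2815.7021 kcal/day.

2816 kcal/day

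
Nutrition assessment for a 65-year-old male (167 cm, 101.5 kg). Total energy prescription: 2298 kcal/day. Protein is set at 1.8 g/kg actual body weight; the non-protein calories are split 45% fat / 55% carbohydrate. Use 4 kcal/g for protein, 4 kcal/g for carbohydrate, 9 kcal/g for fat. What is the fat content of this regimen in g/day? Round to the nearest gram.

Protein = 1.8 × 101.5 = 182.7 g → 182.7 × 4 = 730.8 kcal.
Non-protein calories = 2298 − 730.8 = 1567.2 kcal.
Fat: 45% × 1567.2 = 705.24 kcal; carbohydrate: 861.96 kcal.
Fat: 705.24 kcal ÷ 9 kcal/g = 78.36 g.

78 g/day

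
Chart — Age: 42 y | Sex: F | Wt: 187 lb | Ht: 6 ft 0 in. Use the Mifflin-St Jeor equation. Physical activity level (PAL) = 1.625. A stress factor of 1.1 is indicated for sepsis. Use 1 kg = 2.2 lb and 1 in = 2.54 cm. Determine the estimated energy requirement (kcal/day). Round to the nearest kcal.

Convert to metric: weight = 187 ÷ 2.2 = 85 kg; height = (6×12 + 0) × 2.54 = 72 × 2.54 = 182.88 cm.
Mifflin-St Jeor (female): BMR = 10(85) + 6.25(182.88) − 5(42) − 161 = 850 + 1143 − 210 − 161 = 1622 kcal/day.
TEE = BMR × activity factor = 1622 × 1.625 = 2635.75 kcal/day.
Apply stress factor: 2635.75 × 1.1 = 2899.325 kcal/day.

2899 kcal/day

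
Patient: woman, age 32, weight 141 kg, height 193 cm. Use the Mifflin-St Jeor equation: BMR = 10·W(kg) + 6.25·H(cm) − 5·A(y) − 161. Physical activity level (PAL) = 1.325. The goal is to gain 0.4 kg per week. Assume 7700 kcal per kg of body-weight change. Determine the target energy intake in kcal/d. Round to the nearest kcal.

Mifflin-St Jeor (female): BMR = 10(141) + 6.25(193) − 5(32) − 161 = 1410 + 1206.25 − 160 − 161 = 2295.25 kcal/day.
TEE = 2295.25 × 1.325 = 3041.2063 kcal/day.
Required daily surplus = 0.4 × 7700 ÷ 7 = 440 kcal/day.
Target intake = 3041.2063 + 440 = 3481.2063 kcal/day.

3481 kcal/d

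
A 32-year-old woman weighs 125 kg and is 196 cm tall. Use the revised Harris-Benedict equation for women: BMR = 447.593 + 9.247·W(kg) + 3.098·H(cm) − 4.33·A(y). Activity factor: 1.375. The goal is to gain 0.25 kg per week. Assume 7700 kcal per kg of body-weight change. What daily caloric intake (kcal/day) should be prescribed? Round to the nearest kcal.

Harris-Benedict: BMR = 447.593 + 9.247(125) + 3.098(196) − 4.33(32) = 2072.116 kcal/day.
TEE = 2072.116 × 1.375 = 2849.1595 kcal/day.
Required daily surplus = 0.25 × 7700 ÷ 7 = 275 kcal/day.
Target intake = 2849.1595 + 275 = 3124.1595 kcal/day.

3124 kcal/day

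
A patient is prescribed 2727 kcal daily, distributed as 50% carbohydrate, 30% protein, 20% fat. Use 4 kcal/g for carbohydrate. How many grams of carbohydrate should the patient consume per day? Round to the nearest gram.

341 g/day

Carbohydrate energy = 50% × 2727 = 1363.5 kcal.
At 4 kcal/g: 1363.5 ÷ 4 = 340.875 g.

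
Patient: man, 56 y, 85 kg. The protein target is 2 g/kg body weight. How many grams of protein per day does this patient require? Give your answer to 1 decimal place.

170.0 g/day

Protein = 2 g/kg × 85 kg = 170 g/day.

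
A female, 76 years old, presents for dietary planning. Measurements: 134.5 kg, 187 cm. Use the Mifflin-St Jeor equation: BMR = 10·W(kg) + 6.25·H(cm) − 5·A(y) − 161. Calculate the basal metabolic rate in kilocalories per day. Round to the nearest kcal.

Mifflin-St Jeor (female): BMR = 10(134.5) + 6.25(187) − 5(76) − 161 = 1345 + 1168.75 − 380 − 161 = 1972.75 kcal/day.

1973 kilocalories per day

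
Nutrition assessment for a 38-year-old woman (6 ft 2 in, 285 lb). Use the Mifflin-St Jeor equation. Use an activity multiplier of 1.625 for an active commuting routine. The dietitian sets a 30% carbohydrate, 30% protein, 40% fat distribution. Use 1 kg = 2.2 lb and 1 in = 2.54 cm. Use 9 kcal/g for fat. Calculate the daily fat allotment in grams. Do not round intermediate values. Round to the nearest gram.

Convert to metric: weight = 285 ÷ 2.2 = 129.5455 kg; height = (6×12 + 2) × 2.54 = 74 × 2.54 = 187.96 cm.
Mifflin-St Jeor (female): BMR = 10(129.5455) + 6.25(187.96) − 5(38) − 161 = 1295.4545 + 1174.75 − 190 − 161 = 2119.2045 kcal/day.
TEE = 2119.2045 × 1.625 = 3443.7074 kcal/day.
Fat energy = 40% × 3443.7074 = 1377.483 kcal.
Fat = 1377.483 ÷ 9 kcal/g = 153.0537 g.

153 g/day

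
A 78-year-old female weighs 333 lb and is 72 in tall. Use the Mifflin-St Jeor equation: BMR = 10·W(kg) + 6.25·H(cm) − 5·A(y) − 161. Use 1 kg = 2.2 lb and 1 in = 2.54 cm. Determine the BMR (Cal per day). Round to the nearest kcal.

Convert to metric: weight = 333 ÷ 2.2 = 151.3636 kg; height = 72 × 2.54 = 182.88 cm.
Mifflin-St Jeor (female): BMR = 10(151.3636) + 6.25(182.88) − 5(78) − 161 = 1513.6364 + 1143 − 390 − 161 = 2105.6364 kcal/day.

2106 Cal per day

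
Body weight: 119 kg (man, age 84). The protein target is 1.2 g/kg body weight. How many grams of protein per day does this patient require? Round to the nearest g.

143 g/day

Protein = 1.2 g/kg × 119 kg = 142.8 g/day.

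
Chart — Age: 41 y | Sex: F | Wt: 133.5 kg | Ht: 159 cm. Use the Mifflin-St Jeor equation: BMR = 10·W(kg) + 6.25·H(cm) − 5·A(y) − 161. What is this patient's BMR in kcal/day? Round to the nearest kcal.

1963 kcal/day

Mifflin-St Jeor (female): BMR = 10(133.5) + 6.25(159) − 5(41) − 161 = 1335 + 993.75 − 205 − 161 = 1962.75 kcal/day.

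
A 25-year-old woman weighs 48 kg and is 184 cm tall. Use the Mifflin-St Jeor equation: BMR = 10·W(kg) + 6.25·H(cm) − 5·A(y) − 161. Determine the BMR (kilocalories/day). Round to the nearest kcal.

1344 kilocalories/day

Mifflin-St Jeor (female): BMR = 10(48) + 6.25(184) − 5(25) − 161 = 480 + 1150 − 125 − 161 = 1344 kcal/day.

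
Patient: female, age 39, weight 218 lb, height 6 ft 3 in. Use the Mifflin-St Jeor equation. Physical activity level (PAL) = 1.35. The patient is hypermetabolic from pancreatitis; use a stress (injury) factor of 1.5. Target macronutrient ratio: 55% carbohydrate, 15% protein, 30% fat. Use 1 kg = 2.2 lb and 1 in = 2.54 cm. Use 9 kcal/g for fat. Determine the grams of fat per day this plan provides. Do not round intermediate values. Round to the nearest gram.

123 g/day

Convert to metric: weight = 218 ÷ 2.2 = 99.0909 kg; height = (6×12 + 3) × 2.54 = 75 × 2.54 = 190.5 cm.
Mifflin-St Jeor (female): BMR = 10(99.0909) + 6.25(190.5) − 5(39) − 161 = 990.9091 + 1190.625 − 195 − 161 = 1825.5341 kcal/day.
TEE = 1825.5341 × 1.35 = 2464.471 kcal/day.
With stress factor 1.5: 2464.471 × 1.5 = 3696.7065 kcal/day.
Fat energy = 30% × 3696.7065 = 1109.012 kcal.
Fat = 1109.012 ÷ 9 kcal/g = 123.2236 g.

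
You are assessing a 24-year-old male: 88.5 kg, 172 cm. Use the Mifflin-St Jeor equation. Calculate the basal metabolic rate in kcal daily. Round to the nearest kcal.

1845 kcal daily

Mifflin-St Jeor (male): BMR = 10(88.5) + 6.25(172) − 5(24) + 5 = 885 + 1075 − 120 + 5 = 1845 kcal/day.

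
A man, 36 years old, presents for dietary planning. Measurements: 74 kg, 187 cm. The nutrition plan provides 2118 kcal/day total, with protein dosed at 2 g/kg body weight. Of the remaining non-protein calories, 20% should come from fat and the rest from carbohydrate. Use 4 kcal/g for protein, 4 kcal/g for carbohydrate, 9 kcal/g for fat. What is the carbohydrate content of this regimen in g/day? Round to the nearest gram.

Protein = 2 × 74 = 148 g → 148 × 4 = 592 kcal.
Non-protein calories = 2118 − 592 = 1526 kcal.
Fat: 20% × 1526 = 305.2 kcal; carbohydrate: 1220.8 kcal.
Carbohydrate: 1220.8 kcal ÷ 4 kcal/g = 305.2 g.

305 g/day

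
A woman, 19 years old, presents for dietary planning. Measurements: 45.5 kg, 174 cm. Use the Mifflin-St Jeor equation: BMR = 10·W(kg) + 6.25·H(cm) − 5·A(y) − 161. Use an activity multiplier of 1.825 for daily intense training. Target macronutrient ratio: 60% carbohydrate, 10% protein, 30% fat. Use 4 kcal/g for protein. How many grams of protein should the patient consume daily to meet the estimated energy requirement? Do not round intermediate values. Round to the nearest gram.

59 g/day

Mifflin-St Jeor (female): BMR = 10(45.5) + 6.25(174) − 5(19) − 161 = 455 + 1087.5 − 95 − 161 = 1286.5 kcal/day.
TEE = 1286.5 × 1.825 = 2347.8625 kcal/day.
Protein energy = 10% × 2347.8625 = 234.7863 kcal.
Protein = 234.7863 ÷ 4 kcal/g = 58.6966 g.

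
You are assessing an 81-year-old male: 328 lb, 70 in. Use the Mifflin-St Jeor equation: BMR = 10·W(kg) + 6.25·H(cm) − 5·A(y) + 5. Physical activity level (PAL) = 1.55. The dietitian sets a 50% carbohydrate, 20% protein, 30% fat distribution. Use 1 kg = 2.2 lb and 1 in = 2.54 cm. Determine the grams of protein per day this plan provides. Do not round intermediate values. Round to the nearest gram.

Convert to metric: weight = 328 ÷ 2.2 = 149.0909 kg; height = 70 × 2.54 = 177.8 cm.
Mifflin-St Jeor (male): BMR = 10(149.0909) + 6.25(177.8) − 5(81) + 5 = 1490.9091 + 1111.25 − 405 + 5 = 2202.1591 kcal/day.
TEE = 2202.1591 × 1.55 = 3413.3466 kcal/day.
Protein energy = 20% × 3413.3466 = 682.6693 kcal.
Protein = 682.6693 ÷ 4 kcal/g = 170.6673 g.

171 g/day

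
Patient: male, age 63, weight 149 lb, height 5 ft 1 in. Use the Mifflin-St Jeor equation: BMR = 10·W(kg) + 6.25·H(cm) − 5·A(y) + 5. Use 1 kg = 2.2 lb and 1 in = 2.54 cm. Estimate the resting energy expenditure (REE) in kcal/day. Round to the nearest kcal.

Convert to metric: weight = 149 ÷ 2.2 = 67.7273 kg; height = (5×12 + 1) × 2.54 = 61 × 2.54 = 154.94 cm.
Mifflin-St Jeor (male): BMR = 10(67.7273) + 6.25(154.94) − 5(63) + 5 = 677.2727 + 968.375 − 315 + 5 = 1335.6477 kcal/day.

1336 kcal/day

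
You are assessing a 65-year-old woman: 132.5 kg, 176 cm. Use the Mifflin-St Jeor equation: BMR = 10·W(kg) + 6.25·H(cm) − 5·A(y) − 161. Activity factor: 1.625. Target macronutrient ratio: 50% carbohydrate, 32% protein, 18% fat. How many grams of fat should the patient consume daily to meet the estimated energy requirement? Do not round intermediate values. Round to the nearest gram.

63 g/day

Mifflin-St Jeor (female): BMR = 10(132.5) + 6.25(176) − 5(65) − 161 = 1325 + 1100 − 325 − 161 = 1939 kcal/day.
TEE = 1939 × 1.625 = 3150.875 kcal/day.
Fat energy = 18% × 3150.875 = 567.1575 kcal.
Fat = 567.1575 ÷ 9 kcal/g = 63.0175 g.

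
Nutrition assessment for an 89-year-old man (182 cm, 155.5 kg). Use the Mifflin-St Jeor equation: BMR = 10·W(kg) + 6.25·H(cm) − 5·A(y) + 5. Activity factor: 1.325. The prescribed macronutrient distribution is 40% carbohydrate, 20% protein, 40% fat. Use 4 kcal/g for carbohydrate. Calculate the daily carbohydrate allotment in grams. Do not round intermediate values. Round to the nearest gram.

298 g/day

Mifflin-St Jeor (male): BMR = 10(155.5) + 6.25(182) − 5(89) + 5 = 1555 + 1137.5 − 445 + 5 = 2252.5 kcal/day.
TEE = 2252.5 × 1.325 = 2984.5625 kcal/day.
Carbohydrate energy = 40% × 2984.5625 = 1193.825 kcal.
Carbohydrate = 1193.825 ÷ 4 kcal/g = 298.4563 g.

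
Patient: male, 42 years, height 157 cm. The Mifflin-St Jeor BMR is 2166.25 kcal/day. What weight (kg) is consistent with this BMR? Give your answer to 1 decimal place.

139.0 kg

2166.25 = 10·W + 6.25(157) − 5(42) + 5
10·W = 2166.25 − 776.25 = 1390, so W = 139 kg.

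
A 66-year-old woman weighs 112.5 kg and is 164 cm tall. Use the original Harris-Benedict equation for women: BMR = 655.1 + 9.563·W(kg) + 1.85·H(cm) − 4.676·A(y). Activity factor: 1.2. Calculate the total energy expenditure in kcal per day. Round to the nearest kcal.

Harris-Benedict: BMR = 655.1 + 9.563(112.5) + 1.85(164) − 4.676(66) = 1725.7215 kcal/day.
TEE = BMR × activity factor = 1725.7215 × 1.2 = 2070.8658 kcal/day.

2071 kcal per day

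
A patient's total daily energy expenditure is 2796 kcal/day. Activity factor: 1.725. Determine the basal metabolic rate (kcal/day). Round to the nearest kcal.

BMR = TEE ÷ activity factor = 2796 ÷ 1.725 = 1620.8696 kcal/day.

1621 kcal/day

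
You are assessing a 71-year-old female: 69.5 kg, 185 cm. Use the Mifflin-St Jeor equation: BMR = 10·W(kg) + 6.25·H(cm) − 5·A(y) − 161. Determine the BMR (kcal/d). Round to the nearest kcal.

1335 kcal/d

Mifflin-St Jeor (female): BMR = 10(69.5) + 6.25(185) − 5(71) − 161 = 695 + 1156.25 − 355 − 161 = 1335.25 kcal/day.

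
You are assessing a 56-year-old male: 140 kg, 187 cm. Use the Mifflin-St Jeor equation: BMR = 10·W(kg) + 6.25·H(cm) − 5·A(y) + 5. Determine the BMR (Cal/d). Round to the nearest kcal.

2294 Cal/d

Mifflin-St Jeor (male): BMR = 10(140) + 6.25(187) − 5(56) + 5 = 1400 + 1168.75 − 280 + 5 = 2293.75 kcal/day.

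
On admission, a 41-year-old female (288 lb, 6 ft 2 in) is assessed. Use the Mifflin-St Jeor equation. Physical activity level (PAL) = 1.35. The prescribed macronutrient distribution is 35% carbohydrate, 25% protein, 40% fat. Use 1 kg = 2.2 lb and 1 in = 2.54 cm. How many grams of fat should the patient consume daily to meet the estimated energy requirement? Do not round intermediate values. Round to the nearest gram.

Convert to metric: weight = 288 ÷ 2.2 = 130.9091 kg; height = (6×12 + 2) × 2.54 = 74 × 2.54 = 187.96 cm.
Mifflin-St Jeor (female): BMR = 10(130.9091) + 6.25(187.96) − 5(41) − 161 = 1309.0909 + 1174.75 − 205 − 161 = 2117.8409 kcal/day.
TEE = 2117.8409 × 1.35 = 2859.0852 kcal/day.
Fat energy = 40% × 2859.0852 = 1143.6341 kcal.
Fat = 1143.6341 ÷ 9 kcal/g = 127.0705 g.

127 g/day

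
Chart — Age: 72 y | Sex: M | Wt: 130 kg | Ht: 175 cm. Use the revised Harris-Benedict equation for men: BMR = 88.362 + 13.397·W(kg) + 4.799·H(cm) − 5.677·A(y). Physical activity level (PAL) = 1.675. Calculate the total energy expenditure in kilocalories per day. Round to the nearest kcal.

Harris-Benedict: BMR = 88.362 + 13.397(130) + 4.799(175) − 5.677(72) = 2261.053 kcal/day.
TEE = BMR × activity factor = 2261.053 × 1.675 = 3787.2638 kcal/day.

3787 kilocalories per day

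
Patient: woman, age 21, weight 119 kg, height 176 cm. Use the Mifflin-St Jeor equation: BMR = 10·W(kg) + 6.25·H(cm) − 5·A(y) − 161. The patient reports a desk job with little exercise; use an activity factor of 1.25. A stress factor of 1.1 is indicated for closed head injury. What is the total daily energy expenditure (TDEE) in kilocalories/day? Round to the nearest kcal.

Mifflin-St Jeor (female): BMR = 10(119) + 6.25(176) − 5(21) − 161 = 1190 + 1100 − 105 − 161 = 2024 kcal/day.
TEE = BMR × activity factor = 2024 × 1.25 = 2530 kcal/day.
Apply stress factor: 2530 × 1.1 = 2783 kcal/day.

2783 kilocalories/day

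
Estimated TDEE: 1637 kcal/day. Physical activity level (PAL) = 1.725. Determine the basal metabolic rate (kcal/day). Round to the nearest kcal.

BMR = TEE ÷ activity factor = 1637 ÷ 1.725 = 948.9855 kcal/day.

949 kcal/day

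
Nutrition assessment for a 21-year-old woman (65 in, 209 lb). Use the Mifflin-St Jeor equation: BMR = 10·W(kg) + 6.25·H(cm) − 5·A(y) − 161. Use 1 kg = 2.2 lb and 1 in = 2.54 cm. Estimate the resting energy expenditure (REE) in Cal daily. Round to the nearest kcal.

Convert to metric: weight = 209 ÷ 2.2 = 95 kg; height = 65 × 2.54 = 165.1 cm.
Mifflin-St Jeor (female): BMR = 10(95) + 6.25(165.1) − 5(21) − 161 = 950 + 1031.875 − 105 − 161 = 1715.875 kcal/day.

1716 Cal daily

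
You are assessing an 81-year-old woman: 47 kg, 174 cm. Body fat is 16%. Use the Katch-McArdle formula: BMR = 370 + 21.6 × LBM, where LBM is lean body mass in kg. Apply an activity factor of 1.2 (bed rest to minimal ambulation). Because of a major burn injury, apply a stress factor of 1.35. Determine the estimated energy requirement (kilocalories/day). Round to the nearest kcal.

1981 kilocalories/day

LBM = 47 × (1 − 0.16) = 39.48 kg. Katch-McArdle: BMR = 370 + 21.6 × 39.48 = 1222.768 kcal/day.
TEE = BMR × activity factor = 1222.768 × 1.2 = 1467.3216 kcal/day.
Apply stress factor: 1467.3216 × 1.35 = 1980.8842 kcal/day.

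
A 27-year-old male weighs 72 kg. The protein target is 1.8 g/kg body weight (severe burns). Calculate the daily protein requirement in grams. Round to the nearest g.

Protein = 1.8 g/kg × 72 kg = 129.6 g/day.

130 g/day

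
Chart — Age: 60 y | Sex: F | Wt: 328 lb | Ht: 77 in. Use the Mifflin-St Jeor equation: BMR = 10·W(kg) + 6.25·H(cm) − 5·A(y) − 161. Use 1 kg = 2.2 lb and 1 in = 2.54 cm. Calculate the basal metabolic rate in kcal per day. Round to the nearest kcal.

2252 kcal per day

Convert to metric: weight = 328 ÷ 2.2 = 149.0909 kg; height = 77 × 2.54 = 195.58 cm.
Mifflin-St Jeor (female): BMR = 10(149.0909) + 6.25(195.58) − 5(60) − 161 = 1490.9091 + 1222.375 − 300 − 161 = 2252.2841 kcal/day.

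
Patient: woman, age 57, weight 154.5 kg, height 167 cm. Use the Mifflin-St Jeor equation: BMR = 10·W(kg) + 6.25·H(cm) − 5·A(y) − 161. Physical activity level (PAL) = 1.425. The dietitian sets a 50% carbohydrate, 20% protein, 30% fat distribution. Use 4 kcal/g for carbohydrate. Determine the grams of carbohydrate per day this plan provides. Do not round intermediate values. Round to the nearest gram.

Mifflin-St Jeor (female): BMR = 10(154.5) + 6.25(167) − 5(57) − 161 = 1545 + 1043.75 − 285 − 161 = 2142.75 kcal/day.
TEE = 2142.75 × 1.425 = 3053.4188 kcal/day.
Carbohydrate energy = 50% × 3053.4188 = 1526.7094 kcal.
Carbohydrate = 1526.7094 ÷ 4 kcal/g = 381.6773 g.

382 g/day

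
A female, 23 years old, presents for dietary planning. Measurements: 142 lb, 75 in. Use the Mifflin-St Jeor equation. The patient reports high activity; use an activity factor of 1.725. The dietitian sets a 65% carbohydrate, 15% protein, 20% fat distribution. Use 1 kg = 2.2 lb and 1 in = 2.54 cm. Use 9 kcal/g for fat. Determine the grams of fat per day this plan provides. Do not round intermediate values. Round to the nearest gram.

Convert to metric: weight = 142 ÷ 2.2 = 64.5455 kg; height = 75 × 2.54 = 190.5 cm.
Mifflin-St Jeor (female): BMR = 10(64.5455) + 6.25(190.5) − 5(23) − 161 = 645.4545 + 1190.625 − 115 − 161 = 1560.0795 kcal/day.
TEE = 1560.0795 × 1.725 = 2691.1372 kcal/day.
Fat energy = 20% × 2691.1372 = 538.2274 kcal.
Fat = 538.2274 ÷ 9 kcal/g = 59.803 g.

60 g/day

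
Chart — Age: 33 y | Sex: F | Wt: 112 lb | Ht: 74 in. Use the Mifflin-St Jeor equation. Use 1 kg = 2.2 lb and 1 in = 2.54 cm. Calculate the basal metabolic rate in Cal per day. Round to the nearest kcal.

Convert to metric: weight = 112 ÷ 2.2 = 50.9091 kg; height = 74 × 2.54 = 187.96 cm.
Mifflin-St Jeor (female): BMR = 10(50.9091) + 6.25(187.96) − 5(33) − 161 = 509.0909 + 1174.75 − 165 − 161 = 1357.8409 kcal/day.

1358 Cal per day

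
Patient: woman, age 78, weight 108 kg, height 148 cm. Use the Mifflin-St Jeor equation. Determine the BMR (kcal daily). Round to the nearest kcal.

Mifflin-St Jeor (female): BMR = 10(108) + 6.25(148) − 5(78) − 161 = 1080 + 925 − 390 − 161 = 1454 kcal/day.

1454 kcal daily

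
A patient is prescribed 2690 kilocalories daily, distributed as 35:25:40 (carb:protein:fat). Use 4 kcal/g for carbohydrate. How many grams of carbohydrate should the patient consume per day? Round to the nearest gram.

Carbohydrate energy = 35% × 2690 = 941.5 kcal.
At 4 kcal/g: 941.5 ÷ 4 = 235.375 g.

235 g/day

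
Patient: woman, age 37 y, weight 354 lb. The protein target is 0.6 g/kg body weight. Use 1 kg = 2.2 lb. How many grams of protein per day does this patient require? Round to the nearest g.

Weight in kg = 354 ÷ 2.2 = 160.9091 kg.
Protein = 0.6 g/kg × 160.9091 kg = 96.5455 g/day.

97 g/day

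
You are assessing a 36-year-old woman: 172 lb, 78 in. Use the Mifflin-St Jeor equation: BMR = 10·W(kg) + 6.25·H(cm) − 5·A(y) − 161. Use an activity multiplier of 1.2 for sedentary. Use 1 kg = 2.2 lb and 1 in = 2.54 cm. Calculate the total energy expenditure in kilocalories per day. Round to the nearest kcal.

Convert to metric: weight = 172 ÷ 2.2 = 78.1818 kg; height = 78 × 2.54 = 198.12 cm.
Mifflin-St Jeor (female): BMR = 10(78.1818) + 6.25(198.12) − 5(36) − 161 = 781.8182 + 1238.25 − 180 − 161 = 1679.0682 kcal/day.
TEE = BMR × activity factor = 1679.0682 × 1.2 = 2014.8818 kcal/day.

2015 kilocalories per day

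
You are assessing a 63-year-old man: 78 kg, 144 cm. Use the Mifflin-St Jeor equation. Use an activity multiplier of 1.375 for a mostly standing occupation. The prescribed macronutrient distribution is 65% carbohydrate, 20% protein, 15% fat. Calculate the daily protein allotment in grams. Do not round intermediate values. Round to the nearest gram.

94 g/day

Mifflin-St Jeor (male): BMR = 10(78) + 6.25(144) − 5(63) + 5 = 780 + 900 − 315 + 5 = 1370 kcal/day.
TEE = 1370 × 1.375 = 1883.75 kcal/day.
Protein energy = 20% × 1883.75 = 376.75 kcal.
Protein = 376.75 ÷ 4 kcal/g = 94.1875 g.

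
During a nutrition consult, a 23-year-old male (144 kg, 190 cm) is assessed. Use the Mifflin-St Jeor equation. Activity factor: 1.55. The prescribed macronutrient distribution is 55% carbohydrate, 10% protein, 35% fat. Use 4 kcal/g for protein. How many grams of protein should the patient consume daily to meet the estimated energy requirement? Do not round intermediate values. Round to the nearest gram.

98 g/day

Mifflin-St Jeor (male): BMR = 10(144) + 6.25(190) − 5(23) + 5 = 1440 + 1187.5 − 115 + 5 = 2517.5 kcal/day.
TEE = 2517.5 × 1.55 = 3902.125 kcal/day.
Protein energy = 10% × 3902.125 = 390.2125 kcal.
Protein = 390.2125 ÷ 4 kcal/g = 97.5531 g.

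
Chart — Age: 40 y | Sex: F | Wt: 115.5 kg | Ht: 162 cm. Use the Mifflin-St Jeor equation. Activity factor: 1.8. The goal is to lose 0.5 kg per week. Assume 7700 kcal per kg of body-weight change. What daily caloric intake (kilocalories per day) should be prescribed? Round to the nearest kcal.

2702 kilocalories per day

Mifflin-St Jeor (female): BMR = 10(115.5) + 6.25(162) − 5(40) − 161 = 1155 + 1012.5 − 200 − 161 = 1806.5 kcal/day.
TEE = 1806.5 × 1.8 = 3251.7 kcal/day.
Required daily deficit = 0.5 × 7700 ÷ 7 = 550 kcal/day.
Target intake = 3251.7 − 550 = 2701.7 kcal/day.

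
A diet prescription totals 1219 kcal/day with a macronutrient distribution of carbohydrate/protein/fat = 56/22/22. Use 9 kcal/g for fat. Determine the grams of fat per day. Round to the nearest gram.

30 g/day

Fat energy = 22% × 1219 = 268.18 kcal.
At 9 kcal/g: 268.18 ÷ 9 = 29.7978 g.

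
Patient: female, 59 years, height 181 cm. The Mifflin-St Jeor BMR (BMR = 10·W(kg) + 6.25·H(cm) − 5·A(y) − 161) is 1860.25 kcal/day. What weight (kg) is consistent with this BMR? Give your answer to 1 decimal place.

118.5 kg

1860.25 = 10·W + 6.25(181) − 5(59) − 161
10·W = 1860.25 − 675.25 = 1185, so W = 118.5 kg.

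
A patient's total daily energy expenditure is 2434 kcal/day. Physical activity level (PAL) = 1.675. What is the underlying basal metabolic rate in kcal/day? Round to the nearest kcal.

1453 kcal/day

BMR = TEE ÷ activity factor = 2434 ÷ 1.675 = 1453.1343 kcal/day.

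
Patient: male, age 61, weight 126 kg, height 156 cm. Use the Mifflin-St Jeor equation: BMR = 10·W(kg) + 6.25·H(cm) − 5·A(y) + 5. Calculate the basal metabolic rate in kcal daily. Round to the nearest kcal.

1935 kcal daily

Mifflin-St Jeor (male): BMR = 10(126) + 6.25(156) − 5(61) + 5 = 1260 + 975 − 305 + 5 = 1935 kcal/day.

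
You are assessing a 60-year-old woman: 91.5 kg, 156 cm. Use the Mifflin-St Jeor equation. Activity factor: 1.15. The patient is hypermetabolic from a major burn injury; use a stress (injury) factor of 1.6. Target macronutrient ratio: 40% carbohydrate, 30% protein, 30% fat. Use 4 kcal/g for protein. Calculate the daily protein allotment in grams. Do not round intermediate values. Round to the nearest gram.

Mifflin-St Jeor (female): BMR = 10(91.5) + 6.25(156) − 5(60) − 161 = 915 + 975 − 300 − 161 = 1429 kcal/day.
TEE = 1429 × 1.15 = 1643.35 kcal/day.
With stress factor 1.6: 1643.35 × 1.6 = 2629.36 kcal/day.
Protein energy = 30% × 2629.36 = 788.808 kcal.
Protein = 788.808 ÷ 4 kcal/g = 197.202 g.

197 g/day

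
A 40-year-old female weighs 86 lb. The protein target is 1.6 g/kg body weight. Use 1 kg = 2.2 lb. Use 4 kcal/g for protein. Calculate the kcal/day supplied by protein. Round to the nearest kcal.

Weight in kg = 86 ÷ 2.2 = 39.0909 kg.
Protein = 1.6 g/kg × 39.0909 kg = 62.5455 g/day.
Protein energy = 62.5455 g × 4 kcal/g = 250.1818 kcal/day.

250 kcal/day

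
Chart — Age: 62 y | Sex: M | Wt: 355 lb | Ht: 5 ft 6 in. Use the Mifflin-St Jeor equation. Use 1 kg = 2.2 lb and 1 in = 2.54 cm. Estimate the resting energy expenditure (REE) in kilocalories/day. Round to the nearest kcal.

2356 kilocalories/day

Convert to metric: weight = 355 ÷ 2.2 = 161.3636 kg; height = (5×12 + 6) × 2.54 = 66 × 2.54 = 167.64 cm.
Mifflin-St Jeor (male): BMR = 10(161.3636) + 6.25(167.64) − 5(62) + 5 = 1613.6364 + 1047.75 − 310 + 5 = 2356.3864 kcal/day.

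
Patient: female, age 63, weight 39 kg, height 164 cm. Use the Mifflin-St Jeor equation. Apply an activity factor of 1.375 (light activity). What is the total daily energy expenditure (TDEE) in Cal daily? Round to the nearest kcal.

Mifflin-St Jeor (female): BMR = 10(39) + 6.25(164) − 5(63) − 161 = 390 + 1025 − 315 − 161 = 939 kcal/day.
TEE = BMR × activity factor = 939 × 1.375 = 1291.125 kcal/day.

1291 Cal daily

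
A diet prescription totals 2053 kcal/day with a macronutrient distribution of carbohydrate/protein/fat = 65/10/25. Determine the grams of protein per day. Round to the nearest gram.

Protein energy = 10% × 2053 = 205.3 kcal.
At 4 kcal/g: 205.3 ÷ 4 = 51.325 g.

51 g/day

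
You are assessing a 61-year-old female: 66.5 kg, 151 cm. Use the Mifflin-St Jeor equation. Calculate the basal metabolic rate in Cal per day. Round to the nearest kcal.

1143 Cal per day

Mifflin-St Jeor (female): BMR = 10(66.5) + 6.25(151) − 5(61) − 161 = 665 + 943.75 − 305 − 161 = 1142.75 kcal/day.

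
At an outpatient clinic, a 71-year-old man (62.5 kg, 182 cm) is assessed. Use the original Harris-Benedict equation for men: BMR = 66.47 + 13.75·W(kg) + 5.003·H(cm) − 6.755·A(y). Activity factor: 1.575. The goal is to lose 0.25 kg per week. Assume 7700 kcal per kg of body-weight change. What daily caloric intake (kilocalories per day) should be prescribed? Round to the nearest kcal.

Harris-Benedict: BMR = 66.47 + 13.75(62.5) + 5.003(182) − 6.755(71) = 1356.786 kcal/day.
TEE = 1356.786 × 1.575 = 2136.938 kcal/day.
Required daily deficit = 0.25 × 7700 ÷ 7 = 275 kcal/day.
Target intake = 2136.938 − 275 = 1861.938 kcal/day.

1862 kilocalories per day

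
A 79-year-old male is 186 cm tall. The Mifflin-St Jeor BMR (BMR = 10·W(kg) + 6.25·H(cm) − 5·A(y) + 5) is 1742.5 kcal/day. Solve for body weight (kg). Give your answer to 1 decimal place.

1742.5 = 10·W + 6.25(186) − 5(79) + 5
10·W = 1742.5 − 772.5 = 970, so W = 97 kg.

97.0 kg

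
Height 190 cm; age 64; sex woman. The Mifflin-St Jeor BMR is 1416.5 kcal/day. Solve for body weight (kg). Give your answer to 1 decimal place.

1416.5 = 10·W + 6.25(190) − 5(64) − 161
10·W = 1416.5 − 706.5 = 710, so W = 71 kg.

71.0 kg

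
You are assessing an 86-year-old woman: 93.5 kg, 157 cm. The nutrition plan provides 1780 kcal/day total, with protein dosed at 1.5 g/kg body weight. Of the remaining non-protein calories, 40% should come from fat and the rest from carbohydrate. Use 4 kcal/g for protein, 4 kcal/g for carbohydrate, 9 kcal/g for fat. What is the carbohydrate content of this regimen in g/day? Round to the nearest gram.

183 g/day

Protein = 1.5 × 93.5 = 140.25 g → 140.25 × 4 = 561 kcal.
Non-protein calories = 1780 − 561 = 1219 kcal.
Fat: 40% × 1219 = 487.6 kcal; carbohydrate: 731.4 kcal.
Carbohydrate: 731.4 kcal ÷ 4 kcal/g = 182.85 g.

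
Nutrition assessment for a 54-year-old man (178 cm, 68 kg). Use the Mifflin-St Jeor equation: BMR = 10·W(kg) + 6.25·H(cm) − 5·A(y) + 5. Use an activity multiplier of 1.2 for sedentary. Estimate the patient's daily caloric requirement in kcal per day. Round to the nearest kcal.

Mifflin-St Jeor (male): BMR = 10(68) + 6.25(178) − 5(54) + 5 = 680 + 1112.5 − 270 + 5 = 1527.5 kcal/day.
TEE = BMR × activity factor = 1527.5 × 1.2 = 1833 kcal/day.

1833 kcal per day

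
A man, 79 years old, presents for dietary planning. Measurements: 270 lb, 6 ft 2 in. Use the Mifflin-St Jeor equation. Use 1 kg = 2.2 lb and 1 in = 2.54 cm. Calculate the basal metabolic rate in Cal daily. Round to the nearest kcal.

Convert to metric: weight = 270 ÷ 2.2 = 122.7273 kg; height = (6×12 + 2) × 2.54 = 74 × 2.54 = 187.96 cm.
Mifflin-St Jeor (male): BMR = 10(122.7273) + 6.25(187.96) − 5(79) + 5 = 1227.2727 + 1174.75 − 395 + 5 = 2012.0227 kcal/day.

2012 Cal daily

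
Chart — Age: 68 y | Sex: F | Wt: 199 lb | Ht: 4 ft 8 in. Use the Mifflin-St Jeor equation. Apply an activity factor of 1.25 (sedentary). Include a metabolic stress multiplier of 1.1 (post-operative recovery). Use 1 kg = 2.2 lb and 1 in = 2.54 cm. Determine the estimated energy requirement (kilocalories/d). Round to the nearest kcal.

1777 kilocalories/d

Convert to metric: weight = 199 ÷ 2.2 = 90.4545 kg; height = (4×12 + 8) × 2.54 = 56 × 2.54 = 142.24 cm.
Mifflin-St Jeor (female): BMR = 10(90.4545) + 6.25(142.24) − 5(68) − 161 = 904.5455 + 889 − 340 − 161 = 1292.5455 kcal/day.
TEE = BMR × activity factor = 1292.5455 × 1.25 = 1615.6818 kcal/day.
Apply stress factor: 1615.6818 × 1.1 = 1777.25 kcal/day.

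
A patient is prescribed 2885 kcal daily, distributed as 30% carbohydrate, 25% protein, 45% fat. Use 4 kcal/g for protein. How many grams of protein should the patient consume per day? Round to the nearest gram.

180 g/day

Protein energy = 25% × 2885 = 721.25 kcal.
At 4 kcal/g: 721.25 ÷ 4 = 180.3125 g.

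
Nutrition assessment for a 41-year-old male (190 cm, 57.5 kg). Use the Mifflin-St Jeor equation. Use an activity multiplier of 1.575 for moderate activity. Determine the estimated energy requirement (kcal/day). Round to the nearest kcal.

Mifflin-St Jeor (male): BMR = 10(57.5) + 6.25(190) − 5(41) + 5 = 575 + 1187.5 − 205 + 5 = 1562.5 kcal/day.
TEE = BMR × activity factor = 1562.5 × 1.575 = 2460.9375 kcal/day.

2461 kcal/day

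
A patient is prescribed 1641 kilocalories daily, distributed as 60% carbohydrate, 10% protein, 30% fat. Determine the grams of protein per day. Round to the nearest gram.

41 g/day

Protein energy = 10% × 1641 = 164.1 kcal.
At 4 kcal/g: 164.1 ÷ 4 = 41.025 g.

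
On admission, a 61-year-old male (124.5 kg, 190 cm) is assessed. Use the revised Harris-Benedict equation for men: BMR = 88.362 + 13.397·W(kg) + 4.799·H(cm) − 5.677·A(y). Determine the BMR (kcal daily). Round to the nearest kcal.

Harris-Benedict: BMR = 88.362 + 13.397(124.5) + 4.799(190) − 5.677(61) = 2321.8015 kcal/day.

2322 kcal daily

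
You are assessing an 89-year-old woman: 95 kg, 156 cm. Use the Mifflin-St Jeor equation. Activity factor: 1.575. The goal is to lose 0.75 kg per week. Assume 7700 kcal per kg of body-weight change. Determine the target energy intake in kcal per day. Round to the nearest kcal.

Mifflin-St Jeor (female): BMR = 10(95) + 6.25(156) − 5(89) − 161 = 950 + 975 − 445 − 161 = 1319 kcal/day.
TEE = 1319 × 1.575 = 2077.425 kcal/day.
Required daily deficit = 0.75 × 7700 ÷ 7 = 825 kcal/day.
Target intake = 2077.425 − 825 = 1252.425 kcal/day.

1252 kcal per day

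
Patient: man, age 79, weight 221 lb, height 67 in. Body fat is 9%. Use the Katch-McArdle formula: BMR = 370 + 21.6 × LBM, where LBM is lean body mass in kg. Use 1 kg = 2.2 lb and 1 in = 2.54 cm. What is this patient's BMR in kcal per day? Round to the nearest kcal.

2345 kcal per day

Convert to metric: weight = 221 ÷ 2.2 = 100.4545 kg; height = 67 × 2.54 = 170.18 cm.
LBM = 100.4545 × (1 − 0.09) = 91.4136 kg. Katch-McArdle: BMR = 370 + 21.6 × 91.4136 = 2344.5345 kcal/day.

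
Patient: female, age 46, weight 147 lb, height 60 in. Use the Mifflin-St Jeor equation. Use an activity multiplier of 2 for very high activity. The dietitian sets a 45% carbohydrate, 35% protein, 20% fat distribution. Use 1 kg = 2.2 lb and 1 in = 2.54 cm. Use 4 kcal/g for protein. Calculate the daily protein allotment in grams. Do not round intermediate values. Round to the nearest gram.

215 g/day

Convert to metric: weight = 147 ÷ 2.2 = 66.8182 kg; height = 60 × 2.54 = 152.4 cm.
Mifflin-St Jeor (female): BMR = 10(66.8182) + 6.25(152.4) − 5(46) − 161 = 668.1818 + 952.5 − 230 − 161 = 1229.6818 kcal/day.
TEE = 1229.6818 × 2 = 2459.3636 kcal/day.
Protein energy = 35% × 2459.3636 = 860.7773 kcal.
Protein = 860.7773 ÷ 4 kcal/g = 215.1943 g.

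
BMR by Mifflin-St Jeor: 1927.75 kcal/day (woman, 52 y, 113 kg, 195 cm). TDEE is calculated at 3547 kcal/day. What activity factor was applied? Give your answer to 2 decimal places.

Activity factor = TEE ÷ BMR = 3547 ÷ 1927.75 = 1.84.

1.84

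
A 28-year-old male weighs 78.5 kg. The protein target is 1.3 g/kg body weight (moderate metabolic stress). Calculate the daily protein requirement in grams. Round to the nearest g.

Protein = 1.3 g/kg × 78.5 kg = 102.05 g/day.

102 g/day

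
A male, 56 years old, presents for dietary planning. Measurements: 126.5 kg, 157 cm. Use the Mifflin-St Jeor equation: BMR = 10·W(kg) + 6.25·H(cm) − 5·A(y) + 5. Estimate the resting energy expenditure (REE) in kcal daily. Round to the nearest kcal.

Mifflin-St Jeor (male): BMR = 10(126.5) + 6.25(157) − 5(56) + 5 = 1265 + 981.25 − 280 + 5 = 1971.25 kcal/day.

1971 kcal daily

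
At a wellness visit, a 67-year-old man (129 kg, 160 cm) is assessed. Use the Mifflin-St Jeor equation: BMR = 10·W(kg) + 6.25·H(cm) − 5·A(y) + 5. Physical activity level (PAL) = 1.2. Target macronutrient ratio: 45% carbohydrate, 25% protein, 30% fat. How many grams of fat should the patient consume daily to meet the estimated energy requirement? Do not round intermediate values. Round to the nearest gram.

Mifflin-St Jeor (male): BMR = 10(129) + 6.25(160) − 5(67) + 5 = 1290 + 1000 − 335 + 5 = 1960 kcal/day.
TEE = 1960 × 1.2 = 2352 kcal/day.
Fat energy = 30% × 2352 = 705.6 kcal.
Fat = 705.6 ÷ 9 kcal/g = 78.4 g.

78 g/day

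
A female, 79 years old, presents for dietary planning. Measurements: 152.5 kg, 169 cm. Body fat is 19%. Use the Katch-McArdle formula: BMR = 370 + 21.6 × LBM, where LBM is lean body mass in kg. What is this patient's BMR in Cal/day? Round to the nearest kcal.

3038 Cal/day

LBM = 152.5 × (1 − 0.19) = 123.525 kg. Katch-McArdle: BMR = 370 + 21.6 × 123.525 = 3038.14 kcal/day.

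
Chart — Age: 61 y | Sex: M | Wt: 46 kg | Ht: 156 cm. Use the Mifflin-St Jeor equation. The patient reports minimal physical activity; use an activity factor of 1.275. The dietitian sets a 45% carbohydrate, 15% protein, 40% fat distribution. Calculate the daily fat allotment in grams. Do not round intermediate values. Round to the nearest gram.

Mifflin-St Jeor (male): BMR = 10(46) + 6.25(156) − 5(61) + 5 = 460 + 975 − 305 + 5 = 1135 kcal/day.
TEE = 1135 × 1.275 = 1447.125 kcal/day.
Fat energy = 40% × 1447.125 = 578.85 kcal.
Fat = 578.85 ÷ 9 kcal/g = 64.3167 g.

64 g/day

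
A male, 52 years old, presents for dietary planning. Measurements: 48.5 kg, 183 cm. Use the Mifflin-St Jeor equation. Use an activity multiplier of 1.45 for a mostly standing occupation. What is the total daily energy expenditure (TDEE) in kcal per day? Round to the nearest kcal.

Mifflin-St Jeor (male): BMR = 10(48.5) + 6.25(183) − 5(52) + 5 = 485 + 1143.75 − 260 + 5 = 1373.75 kcal/day.
TEE = BMR × activity factor = 1373.75 × 1.45 = 1991.9375 kcal/day.

1992 kcal per day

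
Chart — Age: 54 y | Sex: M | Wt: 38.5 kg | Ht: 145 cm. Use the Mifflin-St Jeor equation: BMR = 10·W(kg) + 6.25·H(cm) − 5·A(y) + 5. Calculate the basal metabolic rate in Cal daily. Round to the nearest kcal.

Mifflin-St Jeor (male): BMR = 10(38.5) + 6.25(145) − 5(54) + 5 = 385 + 906.25 − 270 + 5 = 1026.25 kcal/day.

1026 Cal daily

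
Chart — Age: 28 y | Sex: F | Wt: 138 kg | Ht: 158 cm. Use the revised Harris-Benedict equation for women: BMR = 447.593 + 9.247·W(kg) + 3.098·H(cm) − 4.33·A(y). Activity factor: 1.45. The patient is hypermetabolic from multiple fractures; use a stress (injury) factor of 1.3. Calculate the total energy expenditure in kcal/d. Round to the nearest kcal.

3943 kcal/d

Harris-Benedict: BMR = 447.593 + 9.247(138) + 3.098(158) − 4.33(28) = 2091.923 kcal/day.
TEE = BMR × activity factor = 2091.923 × 1.45 = 3033.2884 kcal/day.
Apply stress factor: 3033.2884 × 1.3 = 3943.2749 kcal/day.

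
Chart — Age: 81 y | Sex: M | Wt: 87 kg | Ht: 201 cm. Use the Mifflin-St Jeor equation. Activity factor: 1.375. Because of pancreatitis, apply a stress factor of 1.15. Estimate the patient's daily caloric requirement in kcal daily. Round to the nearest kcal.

2730 kcal daily

Mifflin-St Jeor (male): BMR = 10(87) + 6.25(201) − 5(81) + 5 = 870 + 1256.25 − 405 + 5 = 1726.25 kcal/day.
TEE = BMR × activity factor = 1726.25 × 1.375 = 2373.5938 kcal/day.
Apply stress factor: 2373.5938 × 1.15 = 2729.6328 kcal/day.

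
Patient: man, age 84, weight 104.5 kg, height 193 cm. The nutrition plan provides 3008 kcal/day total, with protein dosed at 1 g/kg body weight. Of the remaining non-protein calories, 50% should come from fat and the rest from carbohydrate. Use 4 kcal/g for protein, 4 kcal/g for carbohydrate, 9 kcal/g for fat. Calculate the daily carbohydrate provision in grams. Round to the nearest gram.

324 g/day

Protein = 1 × 104.5 = 104.5 g → 104.5 × 4 = 418 kcal.
Non-protein calories = 3008 − 418 = 2590 kcal.
Fat: 50% × 2590 = 1295 kcal; carbohydrate: 1295 kcal.
Carbohydrate: 1295 kcal ÷ 4 kcal/g = 323.75 g.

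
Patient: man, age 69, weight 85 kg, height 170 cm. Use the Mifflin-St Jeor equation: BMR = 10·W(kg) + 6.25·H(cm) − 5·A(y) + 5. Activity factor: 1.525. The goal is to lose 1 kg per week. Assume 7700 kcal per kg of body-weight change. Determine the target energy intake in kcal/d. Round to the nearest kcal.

Mifflin-St Jeor (male): BMR = 10(85) + 6.25(170) − 5(69) + 5 = 850 + 1062.5 − 345 + 5 = 1572.5 kcal/day.
TEE = 1572.5 × 1.525 = 2398.0625 kcal/day.
Required daily deficit = 1 × 7700 ÷ 7 = 1100 kcal/day.
Target intake = 2398.0625 − 1100 = 1298.0625 kcal/day.

1298 kcal/d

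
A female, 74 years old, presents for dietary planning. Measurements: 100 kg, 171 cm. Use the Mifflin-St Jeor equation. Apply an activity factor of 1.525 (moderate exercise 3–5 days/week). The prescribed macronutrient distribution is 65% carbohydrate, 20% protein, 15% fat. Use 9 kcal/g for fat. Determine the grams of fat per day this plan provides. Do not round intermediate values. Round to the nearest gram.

39 g/day

Mifflin-St Jeor (female): BMR = 10(100) + 6.25(171) − 5(74) − 161 = 1000 + 1068.75 − 370 − 161 = 1537.75 kcal/day.
TEE = 1537.75 × 1.525 = 2345.0688 kcal/day.
Fat energy = 15% × 2345.0688 = 351.7603 kcal.
Fat = 351.7603 ÷ 9 kcal/g = 39.0845 g.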